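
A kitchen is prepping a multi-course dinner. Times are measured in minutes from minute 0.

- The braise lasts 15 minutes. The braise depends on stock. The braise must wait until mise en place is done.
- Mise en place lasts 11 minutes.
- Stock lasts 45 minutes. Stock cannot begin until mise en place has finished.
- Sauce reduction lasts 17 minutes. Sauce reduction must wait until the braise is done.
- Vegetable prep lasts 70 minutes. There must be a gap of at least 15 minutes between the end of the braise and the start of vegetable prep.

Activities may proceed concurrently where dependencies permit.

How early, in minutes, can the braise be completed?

Mise en place can start immediately at minute 0; it finishes at minute 11.
Stock waits on mise en place (finishes minute 11), so it starts at minute 11 and finishes at 11 + 45 = minute 56.
The braise has to wait for stock (finishes minute 56); mise en place (finishes minute 11). The latest of these is minute 56, so the braise runs minute 56 to 56 + 15 = minute 71.

71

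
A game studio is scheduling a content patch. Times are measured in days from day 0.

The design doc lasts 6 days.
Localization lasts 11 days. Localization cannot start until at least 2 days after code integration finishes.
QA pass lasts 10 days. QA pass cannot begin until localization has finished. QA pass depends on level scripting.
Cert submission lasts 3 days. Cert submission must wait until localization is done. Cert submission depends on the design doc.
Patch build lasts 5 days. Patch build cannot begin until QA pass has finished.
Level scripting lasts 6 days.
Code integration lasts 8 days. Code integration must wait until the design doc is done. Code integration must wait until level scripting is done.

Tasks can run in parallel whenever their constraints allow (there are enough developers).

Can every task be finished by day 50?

Level scripting can start immediately at day 0; it finishes at day 6.
Nothing blocks the design doc, so it runs from day 0 to day 6.
Code integration cannot start until the design doc (finishes day 6); level scripting (finishes day 6). The controlling bound is day 6, so code integration finishes at 6 + 8 = day 14.
Localization waits on code integration (finishes day 14, plus 2-day gap → day 16), so it starts at day 16 and finishes at 16 + 11 = day 27.
For cert submission: localization (finishes day 27); the design doc (finishes day 6). Taking the maximum gives a start of day 27, and it finishes at 27 + 3 = day 30.
For QA pass: localization (finishes day 27); level scripting (finishes day 6). Taking the maximum gives a start of day 27, and it finishes at 27 + 10 = day 37.
Patch build waits on QA pass (finishes day 37), so it starts at day 37 and finishes at 37 + 5 = day 42.
Every task is finished by day 42, which is no later than the deadline of 50, so the schedule is feasible.

Yes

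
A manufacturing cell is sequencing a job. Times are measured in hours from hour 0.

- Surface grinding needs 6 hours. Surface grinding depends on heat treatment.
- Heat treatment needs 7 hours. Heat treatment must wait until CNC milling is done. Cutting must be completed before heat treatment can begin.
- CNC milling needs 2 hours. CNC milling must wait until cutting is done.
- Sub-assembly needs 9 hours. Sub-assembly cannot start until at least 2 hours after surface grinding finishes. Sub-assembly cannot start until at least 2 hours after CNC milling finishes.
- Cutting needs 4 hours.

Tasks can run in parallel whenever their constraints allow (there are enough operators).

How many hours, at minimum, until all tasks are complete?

30

Cutting can start immediately at hour 0; it finishes at hour 4.
CNC milling waits on cutting (finishes hour 4), so it starts at hour 4 and finishes at 4 + 2 = hour 6.
Heat treatment has to wait for CNC milling (finishes hour 6); cutting (finishes hour 4). The latest of these is hour 6, so heat treatment runs hour 6 to 6 + 7 = hour 13.
Surface grinding waits on heat treatment (finishes hour 13), so it starts at hour 13 and finishes at 13 + 6 = hour 19.
For sub-assembly: surface grinding (finishes hour 19, plus 2-hour gap → hour 21); CNC milling (finishes hour 6, plus 2-hour gap → hour 8). Taking the maximum gives a start of hour 21, and it finishes at 21 + 9 = hour 30.
All tasks are finished once the last one completes. Finish times: Cutting at 4, CNC milling at 6, Heat treatment at 13, Surface grinding at 19, Sub-assembly at 30. The latest is hour 30.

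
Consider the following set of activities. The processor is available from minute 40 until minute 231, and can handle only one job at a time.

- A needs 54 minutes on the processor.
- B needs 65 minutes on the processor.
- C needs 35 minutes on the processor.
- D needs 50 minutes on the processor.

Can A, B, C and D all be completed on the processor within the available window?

No

The processor window is 231 − 40 = 191 minutes.
Running back to back, the jobs need 54 + 65 + 35 + 50 = 204 minutes on the processor.
Since 204 > 191, they cannot all fit.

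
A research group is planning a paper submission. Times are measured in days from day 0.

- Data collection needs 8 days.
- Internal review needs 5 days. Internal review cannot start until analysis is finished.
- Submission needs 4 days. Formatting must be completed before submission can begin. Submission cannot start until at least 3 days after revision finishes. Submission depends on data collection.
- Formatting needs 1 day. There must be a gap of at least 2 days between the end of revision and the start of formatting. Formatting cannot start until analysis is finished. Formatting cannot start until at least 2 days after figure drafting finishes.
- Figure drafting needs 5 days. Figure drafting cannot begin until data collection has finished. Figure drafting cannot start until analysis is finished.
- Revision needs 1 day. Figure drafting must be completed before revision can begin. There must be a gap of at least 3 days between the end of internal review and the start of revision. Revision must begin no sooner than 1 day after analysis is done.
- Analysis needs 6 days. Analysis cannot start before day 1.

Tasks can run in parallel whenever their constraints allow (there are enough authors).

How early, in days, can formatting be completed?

After its own release at day 1, analysis can start at day 1 and finishes at day 7.
Internal review cannot begin until analysis (finishes day 7). It runs from day 7 to 7 + 5 = day 12.
Data collection has no prerequisites, so it starts at day 0 and finishes at day 8.
Figure drafting needs all of data collection (finishes day 8); analysis (finishes day 7). That puts its earliest start at day 8; it finishes at 8 + 5 = day 13.
For revision: figure drafting (finishes day 13); internal review (finishes day 12, plus 3-day gap → day 15); analysis (finishes day 7, plus 1-day gap → day 8). Taking the maximum gives a start of day 15, and it finishes at 15 + 1 = day 16.
Formatting needs all of revision (finishes day 16, plus 2-day gap → day 18); analysis (finishes day 7); figure drafting (finishes day 13, plus 2-day gap → day 15). That puts its earliest start at day 18; it finishes at 18 + 1 = day 19.

19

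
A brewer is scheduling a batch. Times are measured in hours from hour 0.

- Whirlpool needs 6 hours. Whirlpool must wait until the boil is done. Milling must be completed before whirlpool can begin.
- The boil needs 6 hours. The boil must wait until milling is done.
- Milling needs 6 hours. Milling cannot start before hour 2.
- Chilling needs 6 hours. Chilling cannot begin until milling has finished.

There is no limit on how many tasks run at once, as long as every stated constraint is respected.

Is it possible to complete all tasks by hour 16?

No

Milling waits on its own release at hour 2, so it starts at hour 2 and finishes at 2 + 6 = hour 8.
Chilling cannot begin until milling (finishes hour 8). It runs from hour 8 to 8 + 6 = hour 14.
The boil cannot begin until milling (finishes hour 8). It runs from hour 8 to 8 + 6 = hour 14.
Whirlpool cannot start until the boil (finishes hour 14); milling (finishes hour 8). The controlling bound is hour 14, so whirlpool finishes at 14 + 6 = hour 20.
The earliest everything can be done is hour 20, which is after the deadline of 16, so it is not possible.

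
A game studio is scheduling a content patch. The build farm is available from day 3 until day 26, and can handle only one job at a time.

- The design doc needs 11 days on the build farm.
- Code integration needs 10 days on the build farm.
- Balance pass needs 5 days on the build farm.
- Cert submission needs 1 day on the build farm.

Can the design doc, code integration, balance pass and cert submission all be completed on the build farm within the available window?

The build farm window is 26 − 3 = 23 days.
Running back to back, the jobs need 11 + 10 + 5 + 1 = 27 days on the build farm.
Since 27 > 23, they cannot all fit.

No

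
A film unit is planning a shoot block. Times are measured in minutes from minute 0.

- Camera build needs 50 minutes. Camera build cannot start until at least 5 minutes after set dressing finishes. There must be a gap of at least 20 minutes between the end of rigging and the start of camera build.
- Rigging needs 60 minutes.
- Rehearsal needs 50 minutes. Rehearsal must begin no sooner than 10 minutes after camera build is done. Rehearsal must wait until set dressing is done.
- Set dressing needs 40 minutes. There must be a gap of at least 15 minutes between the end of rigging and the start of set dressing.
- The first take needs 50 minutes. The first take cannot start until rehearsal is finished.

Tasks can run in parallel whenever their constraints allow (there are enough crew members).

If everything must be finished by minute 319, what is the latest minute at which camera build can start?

The first take must finish by minute 319; it takes 50 minutes, so it must start by 319 − 50 = minute 269.
Rehearsal must finish before the first take (must start by minute 269). With a 50-minute duration, rehearsal must start by 269 − 50 = minute 219.
Camera build has to be done before rehearsal (must start by minute 219, minus 10-minute gap → minute 209). That means finishing by minute 209, i.e. starting by 209 − 50 = minute 159.

159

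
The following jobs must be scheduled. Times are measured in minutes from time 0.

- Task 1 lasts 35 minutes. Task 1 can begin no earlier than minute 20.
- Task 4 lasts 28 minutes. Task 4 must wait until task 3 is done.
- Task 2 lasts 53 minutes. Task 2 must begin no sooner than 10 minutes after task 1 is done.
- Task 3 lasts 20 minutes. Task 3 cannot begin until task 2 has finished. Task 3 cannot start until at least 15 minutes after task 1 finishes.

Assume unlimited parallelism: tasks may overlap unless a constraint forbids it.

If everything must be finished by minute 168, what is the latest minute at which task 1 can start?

22

Task 4 must finish by minute 168; it takes 28 minutes, so it must start by 168 − 28 = minute 140.
Since task 4 (must start by minute 140) depends on it, task 3 must finish by minute 140. Backing off its 20-minute duration gives a latest start of minute 120.
Since task 3 (must start by minute 120) depends on it, task 2 must finish by minute 120. Backing off its 53-minute duration gives a latest start of minute 67.
Task 1 must finish in time for task 2 (must start by minute 67, minus 10-minute gap → minute 57); task 3 (must start by minute 120, minus 15-minute gap → minute 105). The tightest is minute 57, so task 1 must start by 57 − 35 = minute 22.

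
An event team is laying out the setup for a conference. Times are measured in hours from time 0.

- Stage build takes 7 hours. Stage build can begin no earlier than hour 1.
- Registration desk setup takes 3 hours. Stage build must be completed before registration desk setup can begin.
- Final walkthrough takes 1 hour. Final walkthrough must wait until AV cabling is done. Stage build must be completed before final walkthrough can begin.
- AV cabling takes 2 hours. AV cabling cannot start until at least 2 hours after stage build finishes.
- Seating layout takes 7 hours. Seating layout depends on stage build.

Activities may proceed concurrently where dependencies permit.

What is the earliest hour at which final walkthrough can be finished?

13

Stage build cannot begin until its own release at hour 1. It runs from hour 1 to 1 + 7 = hour 8.
After stage build (finishes hour 8, plus 2-hour gap → hour 10), AV cabling can start at hour 10 and finishes at hour 12.
Final walkthrough cannot start until AV cabling (finishes hour 12); stage build (finishes hour 8). The controlling bound is hour 12, so final walkthrough finishes at 12 + 1 = hour 13.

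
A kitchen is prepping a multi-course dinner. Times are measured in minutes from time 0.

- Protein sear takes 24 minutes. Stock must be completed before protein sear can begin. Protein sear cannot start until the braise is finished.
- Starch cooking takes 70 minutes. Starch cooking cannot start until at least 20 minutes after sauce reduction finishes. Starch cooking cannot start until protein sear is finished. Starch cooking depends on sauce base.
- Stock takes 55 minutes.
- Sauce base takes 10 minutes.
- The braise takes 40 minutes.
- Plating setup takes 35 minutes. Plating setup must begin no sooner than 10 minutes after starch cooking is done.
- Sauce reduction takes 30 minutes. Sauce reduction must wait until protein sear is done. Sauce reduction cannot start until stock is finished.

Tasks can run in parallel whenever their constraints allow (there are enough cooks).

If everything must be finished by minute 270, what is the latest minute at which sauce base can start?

145

Plating setup has no dependents, so it just needs to finish by minute 270. Starting by 270 − 35 = minute 235 achieves that.
Starch cooking feeds into plating setup (must start by minute 235, minus 10-minute gap → minute 225); so starch cooking must finish by minute 225 and therefore start by minute 155.
Since starch cooking (must start by minute 155) depends on it, sauce base must finish by minute 155. Backing off its 10-minute duration gives a latest start of minute 145.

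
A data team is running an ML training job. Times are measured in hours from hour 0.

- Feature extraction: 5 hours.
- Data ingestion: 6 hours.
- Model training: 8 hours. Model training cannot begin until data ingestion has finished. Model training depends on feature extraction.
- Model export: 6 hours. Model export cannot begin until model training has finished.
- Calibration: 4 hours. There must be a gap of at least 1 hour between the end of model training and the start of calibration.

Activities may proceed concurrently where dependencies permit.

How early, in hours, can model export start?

Nothing blocks feature extraction, so it runs from hour 0 to hour 5.
Nothing blocks data ingestion, so it runs from hour 0 to hour 6.
Model training has to wait for data ingestion (finishes hour 6); feature extraction (finishes hour 5). The latest of these is hour 6, so model training runs hour 6 to 6 + 8 = hour 14.
Model export waits on model training (finishes hour 14), so the earliest it can start is hour 14.

14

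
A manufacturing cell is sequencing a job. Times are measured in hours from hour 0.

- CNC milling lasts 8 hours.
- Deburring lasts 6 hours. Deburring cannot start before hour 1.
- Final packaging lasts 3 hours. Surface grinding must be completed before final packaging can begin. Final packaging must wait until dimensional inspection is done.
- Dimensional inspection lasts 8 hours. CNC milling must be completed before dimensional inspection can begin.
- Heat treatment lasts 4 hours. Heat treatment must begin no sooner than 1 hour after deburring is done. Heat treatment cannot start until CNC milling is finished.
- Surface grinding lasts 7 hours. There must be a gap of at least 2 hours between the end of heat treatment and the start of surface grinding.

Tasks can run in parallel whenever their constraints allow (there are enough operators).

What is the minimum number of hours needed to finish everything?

24

Nothing blocks CNC milling, so it runs from hour 0 to hour 8.
After CNC milling (finishes hour 8), dimensional inspection can start at hour 8 and finishes at hour 16.
After its own release at hour 1, deburring can start at hour 1 and finishes at hour 7.
Heat treatment needs all of deburring (finishes hour 7, plus 1-hour gap → hour 8); CNC milling (finishes hour 8). That puts its earliest start at hour 8; it finishes at 8 + 4 = hour 12.
After heat treatment (finishes hour 12, plus 2-hour gap → hour 14), surface grinding can start at hour 14 and finishes at hour 21.
Final packaging cannot start until surface grinding (finishes hour 21); dimensional inspection (finishes hour 16). The controlling bound is hour 21, so final packaging finishes at 21 + 3 = hour 24.
All tasks are finished once the last one completes. Finish times: Deburring at 7, CNC milling at 8, Heat treatment at 12, Surface grinding at 21, Dimensional inspection at 16, Final packaging at 24. The latest is hour 24.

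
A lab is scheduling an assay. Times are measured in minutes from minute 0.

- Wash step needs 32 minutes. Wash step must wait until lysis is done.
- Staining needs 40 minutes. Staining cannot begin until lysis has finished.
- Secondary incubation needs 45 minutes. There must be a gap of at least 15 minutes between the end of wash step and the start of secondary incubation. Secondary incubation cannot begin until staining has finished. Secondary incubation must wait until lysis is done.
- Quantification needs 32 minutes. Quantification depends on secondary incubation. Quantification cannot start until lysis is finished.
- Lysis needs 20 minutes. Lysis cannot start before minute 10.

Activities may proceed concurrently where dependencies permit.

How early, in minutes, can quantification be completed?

Lysis cannot begin until its own release at minute 10. It runs from minute 10 to 10 + 20 = minute 30.
Staining cannot begin until lysis (finishes minute 30). It runs from minute 30 to 30 + 40 = minute 70.
Wash step waits on lysis (finishes minute 30), so it starts at minute 30 and finishes at 30 + 32 = minute 62.
Secondary incubation has to wait for wash step (finishes minute 62, plus 15-minute gap → minute 77); staining (finishes minute 70); lysis (finishes minute 30). The latest of these is minute 77, so secondary incubation runs minute 77 to 77 + 45 = minute 122.
Quantification cannot start until secondary incubation (finishes minute 122); lysis (finishes minute 30). The controlling bound is minute 122, so quantification finishes at 122 + 32 = minute 154.

154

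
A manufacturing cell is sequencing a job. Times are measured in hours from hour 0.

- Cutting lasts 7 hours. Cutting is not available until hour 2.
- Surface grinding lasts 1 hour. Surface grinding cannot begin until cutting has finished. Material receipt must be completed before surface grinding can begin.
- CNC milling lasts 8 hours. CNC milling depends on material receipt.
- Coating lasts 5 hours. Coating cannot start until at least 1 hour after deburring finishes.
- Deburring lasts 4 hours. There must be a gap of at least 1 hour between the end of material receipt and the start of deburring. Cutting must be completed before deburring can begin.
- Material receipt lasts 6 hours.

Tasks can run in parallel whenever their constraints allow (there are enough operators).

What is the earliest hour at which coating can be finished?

19

After its own release at hour 2, cutting can start at hour 2 and finishes at hour 9.
Nothing blocks material receipt, so it runs from hour 0 to hour 6.
Deburring needs all of material receipt (finishes hour 6, plus 1-hour gap → hour 7); cutting (finishes hour 9). That puts its earliest start at hour 9; it finishes at 9 + 4 = hour 13.
Coating waits on deburring (finishes hour 13, plus 1-hour gap → hour 14), so it starts at hour 14 and finishes at 14 + 5 = hour 19.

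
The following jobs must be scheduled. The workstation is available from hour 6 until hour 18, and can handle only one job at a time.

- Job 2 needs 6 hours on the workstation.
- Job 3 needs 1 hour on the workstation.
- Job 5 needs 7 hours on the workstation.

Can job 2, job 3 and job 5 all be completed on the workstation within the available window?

No

The workstation window is 18 − 6 = 12 hours.
Running back to back, the jobs need 6 + 1 + 7 = 14 hours on the workstation.
Since 14 > 12, they cannot all fit.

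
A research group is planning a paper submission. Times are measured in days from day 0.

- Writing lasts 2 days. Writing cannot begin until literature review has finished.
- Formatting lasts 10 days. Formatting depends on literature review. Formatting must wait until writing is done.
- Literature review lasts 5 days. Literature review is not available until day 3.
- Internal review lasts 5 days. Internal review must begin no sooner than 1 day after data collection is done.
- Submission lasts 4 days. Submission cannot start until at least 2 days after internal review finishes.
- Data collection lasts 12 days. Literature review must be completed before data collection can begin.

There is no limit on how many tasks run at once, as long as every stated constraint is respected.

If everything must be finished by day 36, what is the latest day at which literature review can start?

To finish by day 36, submission (duration 4) must start no later than day 32.
Internal review must finish before submission (must start by day 32, minus 2-day gap → day 30). With a 5-day duration, internal review must start by 30 − 5 = day 25.
Data collection has to be done before internal review (must start by day 25, minus 1-day gap → day 24). That means finishing by day 24, i.e. starting by 24 − 12 = day 12.
Formatting has no dependents, so it just needs to finish by day 36. Starting by 36 − 10 = day 26 achieves that.
Since formatting (must start by day 26) depends on it, writing must finish by day 26. Backing off its 2-day duration gives a latest start of day 24.
Literature review feeds data collection (must start by day 12); writing (must start by day 24); formatting (must start by day 26). Taking the minimum, literature review must finish by day 12 and start by 12 − 5 = day 7.

7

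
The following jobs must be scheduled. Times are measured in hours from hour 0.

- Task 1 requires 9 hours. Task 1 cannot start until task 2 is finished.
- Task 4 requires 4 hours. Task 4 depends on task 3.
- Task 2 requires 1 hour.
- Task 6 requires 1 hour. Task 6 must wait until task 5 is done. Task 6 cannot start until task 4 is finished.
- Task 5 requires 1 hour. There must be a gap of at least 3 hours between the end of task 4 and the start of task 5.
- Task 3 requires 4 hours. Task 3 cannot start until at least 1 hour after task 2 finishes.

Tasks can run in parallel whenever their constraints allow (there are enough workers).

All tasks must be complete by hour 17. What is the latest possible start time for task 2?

To finish by hour 17, task 1 (duration 9) must start no later than hour 8.
To finish by hour 17, task 6 (duration 1) must start no later than hour 16.
Task 5 must finish before task 6 (must start by hour 16). With a 1-hour duration, task 5 must start by 16 − 1 = hour 15.
Task 4 has several dependents: task 5 (must start by hour 15, minus 3-hour gap → hour 12); task 6 (must start by hour 16). The earliest of those limits is hour 12, so task 4 must start by 12 − 4 = hour 8.
Since task 4 (must start by hour 8) depends on it, task 3 must finish by hour 8. Backing off its 4-hour duration gives a latest start of hour 4.
Task 2 must finish in time for task 1 (must start by hour 8); task 3 (must start by hour 4, minus 1-hour gap → hour 3). The tightest is hour 3, so task 2 must start by 3 − 1 = hour 2.

2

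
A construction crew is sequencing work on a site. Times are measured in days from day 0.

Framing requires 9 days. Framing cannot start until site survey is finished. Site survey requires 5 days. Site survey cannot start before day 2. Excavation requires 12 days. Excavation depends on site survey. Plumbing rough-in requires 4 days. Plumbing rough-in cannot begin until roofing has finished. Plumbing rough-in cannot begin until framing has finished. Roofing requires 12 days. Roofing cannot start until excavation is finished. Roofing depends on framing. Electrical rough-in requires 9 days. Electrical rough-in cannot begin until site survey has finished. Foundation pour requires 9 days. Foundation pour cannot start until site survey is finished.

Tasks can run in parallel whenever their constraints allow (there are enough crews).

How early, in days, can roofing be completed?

Site survey cannot begin until its own release at day 2. It runs from day 2 to 2 + 5 = day 7.
Framing cannot begin until site survey (finishes day 7). It runs from day 7 to 7 + 9 = day 16.
Excavation waits on site survey (finishes day 7), so it starts at day 7 and finishes at 7 + 12 = day 19.
Roofing cannot start until excavation (finishes day 19); framing (finishes day 16). The controlling bound is day 19, so roofing finishes at 19 + 12 = day 31.

31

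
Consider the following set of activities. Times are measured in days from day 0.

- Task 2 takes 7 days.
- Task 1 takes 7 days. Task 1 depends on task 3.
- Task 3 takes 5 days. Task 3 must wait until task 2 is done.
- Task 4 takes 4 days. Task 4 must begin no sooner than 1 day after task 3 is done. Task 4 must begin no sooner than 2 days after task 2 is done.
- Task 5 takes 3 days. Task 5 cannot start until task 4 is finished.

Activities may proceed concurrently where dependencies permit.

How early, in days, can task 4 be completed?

17

Task 2 can start immediately at day 0; it finishes at day 7.
Task 3 waits on task 2 (finishes day 7), so it starts at day 7 and finishes at 7 + 5 = day 12.
Task 4 has to wait for task 3 (finishes day 12, plus 1-day gap → day 13); task 2 (finishes day 7, plus 2-day gap → day 9). The latest of these is day 13, so task 4 runs day 13 to 13 + 4 = day 17.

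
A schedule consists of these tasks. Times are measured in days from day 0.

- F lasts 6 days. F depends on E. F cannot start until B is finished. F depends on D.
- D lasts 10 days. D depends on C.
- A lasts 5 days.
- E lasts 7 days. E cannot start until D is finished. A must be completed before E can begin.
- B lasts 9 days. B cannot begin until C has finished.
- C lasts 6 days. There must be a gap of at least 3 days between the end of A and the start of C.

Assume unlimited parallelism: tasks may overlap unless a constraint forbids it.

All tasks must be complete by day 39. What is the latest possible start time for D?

16

Nothing follows F; the deadline of day 39 is its only limit. It must start by 39 − 6 = day 33.
E feeds into F (must start by day 33); so E must finish by day 33 and therefore start by day 26.
D has several dependents: E (must start by day 26); F (must start by day 33). The earliest of those limits is day 26, so D must start by 26 − 10 = day 16.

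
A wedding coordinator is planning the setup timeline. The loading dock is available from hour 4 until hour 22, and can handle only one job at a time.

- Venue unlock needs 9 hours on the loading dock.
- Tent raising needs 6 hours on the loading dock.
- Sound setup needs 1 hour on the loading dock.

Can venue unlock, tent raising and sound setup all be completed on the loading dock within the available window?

The loading dock window is 22 − 4 = 18 hours.
Running back to back, the jobs need 9 + 6 + 1 = 16 hours on the loading dock.
Since 16 ≤ 18, they fit within the window.

Yes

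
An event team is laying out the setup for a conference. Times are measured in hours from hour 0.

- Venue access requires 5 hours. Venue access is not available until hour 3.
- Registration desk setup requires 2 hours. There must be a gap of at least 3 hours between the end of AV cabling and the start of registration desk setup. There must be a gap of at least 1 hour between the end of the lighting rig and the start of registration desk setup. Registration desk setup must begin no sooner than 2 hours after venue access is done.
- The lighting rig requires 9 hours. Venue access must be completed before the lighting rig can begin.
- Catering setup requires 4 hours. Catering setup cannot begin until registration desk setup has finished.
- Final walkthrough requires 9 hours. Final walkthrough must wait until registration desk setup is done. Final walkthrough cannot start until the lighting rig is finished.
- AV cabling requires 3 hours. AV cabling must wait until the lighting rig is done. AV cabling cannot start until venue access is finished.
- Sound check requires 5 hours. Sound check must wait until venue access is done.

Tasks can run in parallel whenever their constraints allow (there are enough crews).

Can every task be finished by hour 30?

After its own release at hour 3, venue access can start at hour 3 and finishes at hour 8.
Sound check cannot begin until venue access (finishes hour 8). It runs from hour 8 to 8 + 5 = hour 13.
The lighting rig waits on venue access (finishes hour 8), so it starts at hour 8 and finishes at 8 + 9 = hour 17.
AV cabling cannot start until the lighting rig (finishes hour 17); venue access (finishes hour 8). The controlling bound is hour 17, so AV cabling finishes at 17 + 3 = hour 20.
For registration desk setup: AV cabling (finishes hour 20, plus 3-hour gap → hour 23); the lighting rig (finishes hour 17, plus 1-hour gap → hour 18); venue access (finishes hour 8, plus 2-hour gap → hour 10). Taking the maximum gives a start of hour 23, and it finishes at 23 + 2 = hour 25.
Final walkthrough cannot start until registration desk setup (finishes hour 25); the lighting rig (finishes hour 17). The controlling bound is hour 25, so final walkthrough finishes at 25 + 9 = hour 34.
After registration desk setup (finishes hour 25), catering setup can start at hour 25 and finishes at hour 29.
The earliest everything can be done is hour 34, which is after the deadline of 30, so it is not possible.

No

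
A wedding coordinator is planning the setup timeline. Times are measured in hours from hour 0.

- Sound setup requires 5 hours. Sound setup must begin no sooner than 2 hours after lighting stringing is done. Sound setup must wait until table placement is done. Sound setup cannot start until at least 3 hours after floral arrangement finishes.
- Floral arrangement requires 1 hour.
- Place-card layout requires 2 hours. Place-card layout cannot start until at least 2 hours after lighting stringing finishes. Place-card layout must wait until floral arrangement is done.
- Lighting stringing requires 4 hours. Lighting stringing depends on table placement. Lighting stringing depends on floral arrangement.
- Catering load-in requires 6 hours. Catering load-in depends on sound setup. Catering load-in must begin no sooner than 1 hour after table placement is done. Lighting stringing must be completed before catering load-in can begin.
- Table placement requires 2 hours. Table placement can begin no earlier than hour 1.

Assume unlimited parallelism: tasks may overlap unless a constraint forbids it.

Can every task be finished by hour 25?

Floral arrangement has no prerequisites, so it starts at hour 0 and finishes at hour 1.
After its own release at hour 1, table placement can start at hour 1 and finishes at hour 3.
Lighting stringing cannot start until table placement (finishes hour 3); floral arrangement (finishes hour 1). The controlling bound is hour 3, so lighting stringing finishes at 3 + 4 = hour 7.
Place-card layout needs all of lighting stringing (finishes hour 7, plus 2-hour gap → hour 9); floral arrangement (finishes hour 1). That puts its earliest start at hour 9; it finishes at 9 + 2 = hour 11.
Sound setup needs all of lighting stringing (finishes hour 7, plus 2-hour gap → hour 9); table placement (finishes hour 3); floral arrangement (finishes hour 1, plus 3-hour gap → hour 4). That puts its earliest start at hour 9; it finishes at 9 + 5 = hour 14.
Catering load-in needs all of sound setup (finishes hour 14); table placement (finishes hour 3, plus 1-hour gap → hour 4); lighting stringing (finishes hour 7). That puts its earliest start at hour 14; it finishes at 14 + 6 = hour 20.
Every task is finished by hour 20, which is no later than the deadline of 25, so the schedule is feasible.

Yes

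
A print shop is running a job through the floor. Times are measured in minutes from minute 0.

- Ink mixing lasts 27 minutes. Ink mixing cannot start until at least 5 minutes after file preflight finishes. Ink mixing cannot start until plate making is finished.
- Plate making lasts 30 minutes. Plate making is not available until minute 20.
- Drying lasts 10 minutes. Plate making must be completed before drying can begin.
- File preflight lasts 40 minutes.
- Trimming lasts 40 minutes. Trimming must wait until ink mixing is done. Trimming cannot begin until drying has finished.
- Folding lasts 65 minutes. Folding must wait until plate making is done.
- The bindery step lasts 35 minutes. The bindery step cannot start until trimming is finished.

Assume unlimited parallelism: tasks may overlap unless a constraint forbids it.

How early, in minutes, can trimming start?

Plate making waits on its own release at minute 20, so it starts at minute 20 and finishes at 20 + 30 = minute 50.
Drying cannot begin until plate making (finishes minute 50). It runs from minute 50 to 50 + 10 = minute 60.
Nothing blocks file preflight, so it runs from minute 0 to minute 40.
For ink mixing: file preflight (finishes minute 40, plus 5-minute gap → minute 45); plate making (finishes minute 50). Taking the maximum gives a start of minute 50, and it finishes at 50 + 27 = minute 77.
Trimming waits on ink mixing (finishes minute 77); drying (finishes minute 60). The latest of these is minute 77, which is the earliest trimming can start.

77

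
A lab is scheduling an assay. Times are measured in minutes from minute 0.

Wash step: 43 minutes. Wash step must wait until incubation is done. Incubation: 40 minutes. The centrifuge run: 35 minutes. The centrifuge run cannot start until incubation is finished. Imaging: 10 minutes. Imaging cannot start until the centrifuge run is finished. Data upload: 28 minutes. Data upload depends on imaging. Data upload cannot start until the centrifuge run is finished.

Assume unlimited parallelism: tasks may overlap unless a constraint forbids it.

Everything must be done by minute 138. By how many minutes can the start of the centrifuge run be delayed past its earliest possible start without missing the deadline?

Incubation has no prerequisites, so it starts at minute 0 and finishes at minute 40.
The centrifuge run waits on incubation (finishes minute 40), so it starts at minute 40 and finishes at 40 + 35 = minute 75.

Working backward from the deadline:
Nothing follows data upload; the deadline of minute 138 is its only limit. It must start by 138 − 28 = minute 110.
Since data upload (must start by minute 110) depends on it, imaging must finish by minute 110. Backing off its 10-minute duration gives a latest start of minute 100.
The centrifuge run feeds imaging (must start by minute 100); data upload (must start by minute 110). Taking the minimum, the centrifuge run must finish by minute 100 and start by 100 − 35 = minute 65.
So the centrifuge run can start as early as minute 40 and as late as minute 65, giving 65 − 40 = 25 minutes of slack.

25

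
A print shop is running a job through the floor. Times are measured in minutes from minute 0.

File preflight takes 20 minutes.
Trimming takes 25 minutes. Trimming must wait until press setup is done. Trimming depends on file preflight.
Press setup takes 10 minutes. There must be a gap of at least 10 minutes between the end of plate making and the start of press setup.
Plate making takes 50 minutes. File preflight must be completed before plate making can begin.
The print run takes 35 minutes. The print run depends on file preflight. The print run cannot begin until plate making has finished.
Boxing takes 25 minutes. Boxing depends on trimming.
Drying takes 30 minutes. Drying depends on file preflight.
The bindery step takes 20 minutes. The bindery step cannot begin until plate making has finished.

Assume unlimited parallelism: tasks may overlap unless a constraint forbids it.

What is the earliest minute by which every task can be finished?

File preflight can start immediately at minute 0; it finishes at minute 20.
Drying waits on file preflight (finishes minute 20), so it starts at minute 20 and finishes at 20 + 30 = minute 50.
Plate making waits on file preflight (finishes minute 20), so it starts at minute 20 and finishes at 20 + 50 = minute 70.
The bindery step cannot begin until plate making (finishes minute 70). It runs from minute 70 to 70 + 20 = minute 90.
For the print run: file preflight (finishes minute 20); plate making (finishes minute 70). Taking the maximum gives a start of minute 70, and it finishes at 70 + 35 = minute 105.
After plate making (finishes minute 70, plus 10-minute gap → minute 80), press setup can start at minute 80 and finishes at minute 90.
Trimming has to wait for press setup (finishes minute 90); file preflight (finishes minute 20). The latest of these is minute 90, so trimming runs minute 90 to 90 + 25 = minute 115.
After trimming (finishes minute 115), boxing can start at minute 115 and finishes at minute 140.
All tasks are finished once the last one completes. Finish times: File preflight at 20, Plate making at 70, Press setup at 90, The print run at 105, Drying at 50, Trimming at 115, The bindery step at 90, Boxing at 140. The latest is minute 140.

140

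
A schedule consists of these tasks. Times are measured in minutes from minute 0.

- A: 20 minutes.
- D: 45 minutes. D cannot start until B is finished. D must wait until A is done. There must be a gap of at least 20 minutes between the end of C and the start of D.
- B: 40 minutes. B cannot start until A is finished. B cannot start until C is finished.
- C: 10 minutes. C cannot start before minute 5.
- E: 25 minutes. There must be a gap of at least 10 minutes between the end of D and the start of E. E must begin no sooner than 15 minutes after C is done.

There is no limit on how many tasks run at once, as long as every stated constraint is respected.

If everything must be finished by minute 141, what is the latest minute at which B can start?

E has no dependents, so it just needs to finish by minute 141. Starting by 141 − 25 = minute 116 achieves that.
D must finish before E (must start by minute 116, minus 10-minute gap → minute 106). With a 45-minute duration, D must start by 106 − 45 = minute 61.
Since D (must start by minute 61) depends on it, B must finish by minute 61. Backing off its 40-minute duration gives a latest start of minute 21.

21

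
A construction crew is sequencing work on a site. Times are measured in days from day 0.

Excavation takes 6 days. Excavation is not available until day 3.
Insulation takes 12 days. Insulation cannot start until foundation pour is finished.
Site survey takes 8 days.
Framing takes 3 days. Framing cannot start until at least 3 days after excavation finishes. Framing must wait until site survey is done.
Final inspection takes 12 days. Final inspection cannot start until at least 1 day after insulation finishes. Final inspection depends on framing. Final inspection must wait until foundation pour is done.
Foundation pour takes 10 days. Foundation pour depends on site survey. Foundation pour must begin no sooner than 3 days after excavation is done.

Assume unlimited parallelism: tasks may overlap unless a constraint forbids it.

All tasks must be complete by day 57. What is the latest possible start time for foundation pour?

Final inspection must finish by day 57; it takes 12 days, so it must start by 57 − 12 = day 45.
Insulation must finish before final inspection (must start by day 45, minus 1-day gap → day 44). With a 12-day duration, insulation must start by 44 − 12 = day 32.
Foundation pour must finish in time for insulation (must start by day 32); final inspection (must start by day 45). The tightest is day 32, so foundation pour must start by 32 − 10 = day 22.

22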